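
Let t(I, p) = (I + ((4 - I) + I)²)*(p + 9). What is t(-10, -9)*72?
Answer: 0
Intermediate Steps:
t(I, p) = (9 + p)*(16 + I) (t(I, p) = (I + 4²)*(9 + p) = (I + 16)*(9 + p) = (16 + I)*(9 + p) = (9 + p)*(16 + I))
t(-10, -9)*72 = (144 + 9*(-10) + 16*(-9) - 10*(-9))*72 = (144 - 90 - 144 + 90)*72 = 0*72 = 0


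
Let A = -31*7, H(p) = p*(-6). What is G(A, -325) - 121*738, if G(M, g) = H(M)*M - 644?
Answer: -372476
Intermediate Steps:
H(p) = -6*p
A = -217
G(M, g) = -644 - 6*M² (G(M, g) = (-6*M)*M - 644 = -6*M² - 644 = -644 - 6*M²)
G(A, -325) - 121*738 = (-644 - 6*(-217)²) - 121*738 = (-644 - 6*47089) - 89298 = (-644 - 282534) - 89298 = -283178 - 89298 = -372476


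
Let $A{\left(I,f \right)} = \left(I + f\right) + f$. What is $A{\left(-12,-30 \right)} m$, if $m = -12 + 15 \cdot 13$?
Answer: $-13176$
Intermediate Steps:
$A{\left(I,f \right)} = I + 2 f$
$m = 183$ ($m = -12 + 195 = 183$)
$A{\left(-12,-30 \right)} m = \left(-12 + 2 \left(-30\right)\right) 183 = \left(-12 - 60\right) 183 = \left(-72\right) 183 = -13176$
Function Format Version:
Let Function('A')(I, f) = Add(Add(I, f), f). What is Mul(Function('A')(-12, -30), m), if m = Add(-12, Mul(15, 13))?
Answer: -13176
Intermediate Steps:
Function('A')(I, f) = Add(I, Mul(2, f))
m = 183 (m = Add(-12, 195) = 183)
Mul(Function('A')(-12, -30), m) = Mul(Add(-12, Mul(2, -30)), 183) = Mul(Add(-12, -60), 183) = Mul(-72, 183) = -13176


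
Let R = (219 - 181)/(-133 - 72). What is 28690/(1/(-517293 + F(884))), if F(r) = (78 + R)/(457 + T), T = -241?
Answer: -16429126298618/1107 ≈ -1.4841e+10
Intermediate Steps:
R = -38/205 (R = 38/(-205) = 38*(-1/205) = -38/205 ≈ -0.18537)
F(r) = 1994/5535 (F(r) = (78 - 38/205)/(457 - 241) = (15952/205)/216 = (15952/205)*(1/216) = 1994/5535)
28690/(1/(-517293 + F(884))) = 28690/(1/(-517293 + 1994/5535)) = 28690/(1/(-2863214761/5535)) = 28690/(-5535/2863214761) = 28690*(-2863214761/5535) = -16429126298618/1107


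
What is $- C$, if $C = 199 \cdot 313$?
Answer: $-62287$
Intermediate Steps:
$C = 62287$
$- C = \left(-1\right) 62287 = -62287$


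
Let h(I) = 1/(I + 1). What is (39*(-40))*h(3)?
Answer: -390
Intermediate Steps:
h(I) = 1/(1 + I)
(39*(-40))*h(3) = (39*(-40))/(1 + 3) = -1560/4 = -1560*¼ = -390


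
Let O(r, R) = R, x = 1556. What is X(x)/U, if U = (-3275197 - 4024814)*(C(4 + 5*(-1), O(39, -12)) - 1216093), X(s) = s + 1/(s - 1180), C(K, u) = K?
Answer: 17729/101149692150448 ≈ 1.7527e-10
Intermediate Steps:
X(s) = s + 1/(-1180 + s)
U = 8877499577034 (U = (-3275197 - 4024814)*((4 + 5*(-1)) - 1216093) = -7300011*((4 - 5) - 1216093) = -7300011*(-1 - 1216093) = -7300011*(-1216094) = 8877499577034)
X(x)/U = ((1 + 1556² - 1180*1556)/(-1180 + 1556))/8877499577034 = ((1 + 2421136 - 1836080)/376)*(1/8877499577034) = ((1/376)*585057)*(1/8877499577034) = (585057/376)*(1/8877499577034) = 17729/101149692150448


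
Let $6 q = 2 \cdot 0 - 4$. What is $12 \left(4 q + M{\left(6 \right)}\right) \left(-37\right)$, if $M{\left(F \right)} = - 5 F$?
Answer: $14504$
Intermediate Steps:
$q = - \frac{2}{3}$ ($q = \frac{2 \cdot 0 - 4}{6} = \frac{0 - 4}{6} = \frac{1}{6} \left(-4\right) = - \frac{2}{3} \approx -0.66667$)
$12 \left(4 q + M{\left(6 \right)}\right) \left(-37\right) = 12 \left(4 \left(- \frac{2}{3}\right) - 30\right) \left(-37\right) = 12 \left(- \frac{8}{3} - 30\right) \left(-37\right) = 12 \left(- \frac{98}{3}\right) \left(-37\right) = \left(-392\right) \left(-37\right) = 14504$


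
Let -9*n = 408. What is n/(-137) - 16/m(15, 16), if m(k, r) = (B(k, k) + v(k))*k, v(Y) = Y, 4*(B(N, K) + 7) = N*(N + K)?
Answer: 159496/495255 ≈ 0.32205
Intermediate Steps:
B(N, K) = -7 + N*(K + N)/4 (B(N, K) = -7 + (N*(N + K))/4 = -7 + (N*(K + N))/4 = -7 + N*(K + N)/4)
m(k, r) = k*(-7 + k + k**2/2) (m(k, r) = ((-7 + k**2/4 + k*k/4) + k)*k = ((-7 + k**2/4 + k**2/4) + k)*k = ((-7 + k**2/2) + k)*k = (-7 + k + k**2/2)*k = k*(-7 + k + k**2/2))
n = -136/3 (n = -1/9*408 = -136/3 ≈ -45.333)
n/(-137) - 16/m(15, 16) = -136/3/(-137) - 16*2/(15*(-14 + 15**2 + 2*15)) = -136/3*(-1/137) - 16*2/(15*(-14 + 225 + 30)) = 136/411 - 16/((1/2)*15*241) = 136/411 - 16/3615/2 = 136/411 - 16*2/3615 = 136/411 - 32/3615 = 159496/495255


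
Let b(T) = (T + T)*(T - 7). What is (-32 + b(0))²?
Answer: 1024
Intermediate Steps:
b(T) = 2*T*(-7 + T) (b(T) = (2*T)*(-7 + T) = 2*T*(-7 + T))
(-32 + b(0))² = (-32 + 2*0*(-7 + 0))² = (-32 + 2*0*(-7))² = (-32 + 0)² = (-32)² = 1024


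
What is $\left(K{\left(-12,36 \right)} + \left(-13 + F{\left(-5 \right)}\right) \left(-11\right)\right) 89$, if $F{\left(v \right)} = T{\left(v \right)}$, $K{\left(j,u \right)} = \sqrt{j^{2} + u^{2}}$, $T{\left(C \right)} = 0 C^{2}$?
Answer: $12727 + 1068 \sqrt{10} \approx 16104.0$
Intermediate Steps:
$T{\left(C \right)} = 0$
$F{\left(v \right)} = 0$
$\left(K{\left(-12,36 \right)} + \left(-13 + F{\left(-5 \right)}\right) \left(-11\right)\right) 89 = \left(\sqrt{\left(-12\right)^{2} + 36^{2}} + \left(-13 + 0\right) \left(-11\right)\right) 89 = \left(\sqrt{144 + 1296} - -143\right) 89 = \left(\sqrt{1440} + 143\right) 89 = \left(12 \sqrt{10} + 143\right) 89 = \left(143 + 12 \sqrt{10}\right) 89 = 12727 + 1068 \sqrt{10}$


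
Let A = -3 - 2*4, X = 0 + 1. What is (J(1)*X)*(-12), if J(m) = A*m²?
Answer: 132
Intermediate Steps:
X = 1
A = -11 (A = -3 - 8 = -11)
J(m) = -11*m²
(J(1)*X)*(-12) = (-11*1²*1)*(-12) = (-11*1*1)*(-12) = -11*1*(-12) = -11*(-12) = 132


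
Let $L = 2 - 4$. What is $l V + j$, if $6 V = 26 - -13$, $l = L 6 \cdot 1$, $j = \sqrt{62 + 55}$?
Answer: $-78 + 3 \sqrt{13} \approx -67.183$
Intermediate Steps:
$L = -2$ ($L = 2 - 4 = -2$)
$j = 3 \sqrt{13}$ ($j = \sqrt{117} = 3 \sqrt{13} \approx 10.817$)
$l = -12$ ($l = \left(-2\right) 6 \cdot 1 = \left(-12\right) 1 = -12$)
$V = \frac{13}{2}$ ($V = \frac{26 - -13}{6} = \frac{26 + 13}{6} = \frac{1}{6} \cdot 39 = \frac{13}{2} \approx 6.5$)
$l V + j = \left(-12\right) \frac{13}{2} + 3 \sqrt{13} = -78 + 3 \sqrt{13}$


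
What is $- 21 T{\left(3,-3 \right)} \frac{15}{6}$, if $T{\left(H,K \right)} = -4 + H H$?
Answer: $- \frac{525}{2} \approx -262.5$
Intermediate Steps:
$T{\left(H,K \right)} = -4 + H^{2}$
$- 21 T{\left(3,-3 \right)} \frac{15}{6} = - 21 \left(-4 + 3^{2}\right) \frac{15}{6} = - 21 \left(-4 + 9\right) 15 \cdot \frac{1}{6} = \left(-21\right) 5 \cdot \frac{5}{2} = \left(-105\right) \frac{5}{2} = - \frac{525}{2}$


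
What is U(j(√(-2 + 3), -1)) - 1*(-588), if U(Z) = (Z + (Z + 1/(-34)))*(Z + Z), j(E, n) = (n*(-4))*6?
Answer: 49140/17 ≈ 2890.6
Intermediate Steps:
j(E, n) = -24*n (j(E, n) = -4*n*6 = -24*n)
U(Z) = 2*Z*(-1/34 + 2*Z) (U(Z) = (Z + (Z - 1/34))*(2*Z) = (Z + (-1/34 + Z))*(2*Z) = (-1/34 + 2*Z)*(2*Z) = 2*Z*(-1/34 + 2*Z))
U(j(√(-2 + 3), -1)) - 1*(-588) = (-24*(-1))*(-1 + 68*(-24*(-1)))/17 - 1*(-588) = (1/17)*24*(-1 + 68*24) + 588 = (1/17)*24*(-1 + 1632) + 588 = (1/17)*24*1631 + 588 = 39144/17 + 588 = 49140/17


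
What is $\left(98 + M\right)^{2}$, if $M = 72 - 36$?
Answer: $17956$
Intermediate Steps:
$M = 36$ ($M = 72 - 36 = 36$)
$\left(98 + M\right)^{2} = \left(98 + 36\right)^{2} = 134^{2} = 17956$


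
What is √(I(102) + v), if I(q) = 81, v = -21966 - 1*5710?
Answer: I*√27595 ≈ 166.12*I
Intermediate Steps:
v = -27676 (v = -21966 - 5710 = -27676)
√(I(102) + v) = √(81 - 27676) = √(-27595) = I*√27595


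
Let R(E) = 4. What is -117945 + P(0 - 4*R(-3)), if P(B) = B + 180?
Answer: -117781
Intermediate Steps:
P(B) = 180 + B
-117945 + P(0 - 4*R(-3)) = -117945 + (180 + (0 - 4*4)) = -117945 + (180 + (0 - 16)) = -117945 + (180 - 16) = -117945 + 164 = -117781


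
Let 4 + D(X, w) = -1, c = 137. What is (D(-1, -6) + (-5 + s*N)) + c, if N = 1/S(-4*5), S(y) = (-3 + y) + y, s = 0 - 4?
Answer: 5465/43 ≈ 127.09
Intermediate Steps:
D(X, w) = -5 (D(X, w) = -4 - 1 = -5)
s = -4
S(y) = -3 + 2*y
N = -1/43 (N = 1/(-3 + 2*(-4*5)) = 1/(-3 + 2*(-20)) = 1/(-3 - 40) = 1/(-43) = 1*(-1/43) = -1/43 ≈ -0.023256)
(D(-1, -6) + (-5 + s*N)) + c = (-5 + (-5 - 4*(-1/43))) + 137 = (-5 + (-5 + 4/43)) + 137 = (-5 - 211/43) + 137 = -426/43 + 137 = 5465/43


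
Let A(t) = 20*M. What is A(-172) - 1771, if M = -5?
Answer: -1871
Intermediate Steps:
A(t) = -100 (A(t) = 20*(-5) = -100)
A(-172) - 1771 = -100 - 1771 = -1871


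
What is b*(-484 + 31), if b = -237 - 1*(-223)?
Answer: 6342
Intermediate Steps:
b = -14 (b = -237 + 223 = -14)
b*(-484 + 31) = -14*(-484 + 31) = -14*(-453) = 6342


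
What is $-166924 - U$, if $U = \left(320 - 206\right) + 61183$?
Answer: $-228221$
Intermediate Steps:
$U = 61297$ ($U = 114 + 61183 = 61297$)
$-166924 - U = -166924 - 61297 = -228221$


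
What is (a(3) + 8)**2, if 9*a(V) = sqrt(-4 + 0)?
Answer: 5180/81 + 32*I/9 ≈ 63.951 + 3.5556*I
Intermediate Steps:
a(V) = 2*I/9 (a(V) = sqrt(-4 + 0)/9 = sqrt(-4)/9 = (2*I)/9 = 2*I/9)
(a(3) + 8)**2 = (2*I/9 + 8)**2 = (8 + 2*I/9)**2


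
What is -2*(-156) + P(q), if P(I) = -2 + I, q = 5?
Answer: 315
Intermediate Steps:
-2*(-156) + P(q) = -2*(-156) + (-2 + 5) = 312 + 3 = 315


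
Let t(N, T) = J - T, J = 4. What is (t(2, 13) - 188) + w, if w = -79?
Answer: -276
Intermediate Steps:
t(N, T) = 4 - T
(t(2, 13) - 188) + w = ((4 - 1*13) - 188) - 79 = ((4 - 13) - 188) - 79 = (-9 - 188) - 79 = -197 - 79 = -276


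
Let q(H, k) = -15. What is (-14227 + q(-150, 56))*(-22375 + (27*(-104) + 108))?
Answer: 357118150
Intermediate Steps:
(-14227 + q(-150, 56))*(-22375 + (27*(-104) + 108)) = (-14227 - 15)*(-22375 + (27*(-104) + 108)) = -14242*(-22375 + (-2808 + 108)) = -14242*(-22375 - 2700) = -14242*(-25075) = 357118150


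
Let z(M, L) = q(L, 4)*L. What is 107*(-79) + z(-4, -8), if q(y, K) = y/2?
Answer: -8421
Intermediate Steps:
q(y, K) = y/2 (q(y, K) = y*(½) = y/2)
z(M, L) = L²/2 (z(M, L) = (L/2)*L = L²/2)
107*(-79) + z(-4, -8) = 107*(-79) + (½)*(-8)² = -8453 + (½)*64 = -8453 + 32 = -8421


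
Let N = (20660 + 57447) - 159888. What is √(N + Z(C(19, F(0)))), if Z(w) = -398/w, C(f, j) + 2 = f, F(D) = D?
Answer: 5*I*√945659/17 ≈ 286.01*I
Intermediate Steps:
C(f, j) = -2 + f
N = -81781 (N = 78107 - 159888 = -81781)
√(N + Z(C(19, F(0)))) = √(-81781 - 398/(-2 + 19)) = √(-81781 - 398/17) = √(-1390675/17) = 5*I*√945659/17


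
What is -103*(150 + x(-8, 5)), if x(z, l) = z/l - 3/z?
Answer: -612953/40 ≈ -15324.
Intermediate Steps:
x(z, l) = -3/z + z/l
-103*(150 + x(-8, 5)) = -103*(150 + (-3/(-8) - 8/5)) = -103*(150 + (-3*(-⅛) - 8*⅕)) = -103*(150 + (3/8 - 8/5)) = -103*(150 - 49/40) = -103*5951/40 = -612953/40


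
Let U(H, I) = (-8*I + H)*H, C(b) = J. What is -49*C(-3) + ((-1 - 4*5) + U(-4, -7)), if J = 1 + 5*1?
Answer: -523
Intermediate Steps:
J = 6 (J = 1 + 5 = 6)
C(b) = 6
U(H, I) = H*(H - 8*I) (U(H, I) = (H - 8*I)*H = H*(H - 8*I))
-49*C(-3) + ((-1 - 4*5) + U(-4, -7)) = -49*6 + ((-1 - 4*5) - 4*(-4 - 8*(-7))) = -294 + ((-1 - 20) - 4*(-4 + 56)) = -294 + (-21 - 4*52) = -294 + (-21 - 208) = -294 - 229 = -523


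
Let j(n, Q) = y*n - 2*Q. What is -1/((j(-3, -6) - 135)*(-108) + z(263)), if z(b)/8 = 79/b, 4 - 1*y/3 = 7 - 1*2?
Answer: -263/3238688 ≈ -8.1206e-5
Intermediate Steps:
y = -3 (y = 12 - 3*(7 - 1*2) = 12 - 3*(7 - 2) = 12 - 3*5 = 12 - 15 = -3)
j(n, Q) = -3*n - 2*Q
z(b) = 632/b (z(b) = 8*(79/b) = 632/b)
-1/((j(-3, -6) - 135)*(-108) + z(263)) = -1/(((-3*(-3) - 2*(-6)) - 135)*(-108) + 632/263) = -1/(((9 + 12) - 135)*(-108) + 632*(1/263)) = -1/((21 - 135)*(-108) + 632/263) = -1/(-114*(-108) + 632/263) = -1/(12312 + 632/263) = -1/3238688/263 = -1*263/3238688 = -263/3238688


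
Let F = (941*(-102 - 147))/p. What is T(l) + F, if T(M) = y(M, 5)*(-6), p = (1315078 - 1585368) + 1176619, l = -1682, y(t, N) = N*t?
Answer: 45733127031/906329 ≈ 50460.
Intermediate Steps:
p = 906329 (p = -270290 + 1176619 = 906329)
T(M) = -30*M (T(M) = (5*M)*(-6) = -30*M)
F = -234309/906329 (F = (941*(-102 - 147))/906329 = (941*(-249))*(1/906329) = -234309*1/906329 = -234309/906329 ≈ -0.25853)
T(l) + F = -30*(-1682) - 234309/906329 = 50460 - 234309/906329 = 45733127031/906329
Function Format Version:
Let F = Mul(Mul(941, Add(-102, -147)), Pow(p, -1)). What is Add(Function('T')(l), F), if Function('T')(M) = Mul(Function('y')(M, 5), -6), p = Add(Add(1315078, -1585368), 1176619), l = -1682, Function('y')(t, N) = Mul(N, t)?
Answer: Rational(45733127031, 906329) ≈ 50460.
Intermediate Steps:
p = 906329 (p = Add(-270290, 1176619) = 906329)
Function('T')(M) = Mul(-30, M) (Function('T')(M) = Mul(Mul(5, M), -6) = Mul(-30, M))
F = Rational(-234309, 906329) (F = Mul(Mul(941, Add(-102, -147)), Pow(906329, -1)) = Mul(Mul(941, -249), Rational(1, 906329)) = Mul(-234309, Rational(1, 906329)) = Rational(-234309, 906329) ≈ -0.25853)
Add(Function('T')(l), F) = Add(Mul(-30, -1682), Rational(-234309, 906329)) = Add(50460, Rational(-234309, 906329)) = Rational(45733127031, 906329)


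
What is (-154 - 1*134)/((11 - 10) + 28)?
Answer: -288/29 ≈ -9.9310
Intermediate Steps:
(-154 - 1*134)/((11 - 10) + 28) = (-154 - 134)/(1 + 28) = -288/29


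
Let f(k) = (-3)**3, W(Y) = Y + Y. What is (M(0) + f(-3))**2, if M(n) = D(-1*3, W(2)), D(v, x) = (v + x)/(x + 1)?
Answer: 17956/25 ≈ 718.24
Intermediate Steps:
W(Y) = 2*Y
f(k) = -27
D(v, x) = (v + x)/(1 + x)
M(n) = 1/5 (M(n) = (-1*3 + 2*2)/(1 + 2*2) = (-3 + 4)/(1 + 4) = 1/5)
(M(0) + f(-3))**2 = (1/5 - 27)**2 = (-134/5)**2 = 17956/25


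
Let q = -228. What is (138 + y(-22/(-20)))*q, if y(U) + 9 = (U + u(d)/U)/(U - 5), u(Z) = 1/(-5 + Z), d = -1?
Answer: -12593960/429 ≈ -29357.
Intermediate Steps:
y(U) = -9 + (U - 1/(6*U))/(-5 + U) (y(U) = -9 + (U + 1/((-5 - 1)*U))/(U - 5) = -9 + (U + 1/((-6)*U))/(-5 + U) = -9 + (U - 1/(6*U))/(-5 + U))
(138 + y(-22/(-20)))*q = (138 + (-1 - 48*(-22/(-20))² + 270*(-22/(-20)))/(6*((-22/(-20)))*(-5 - 22/(-20))))*(-228) = (138 + (-1 - 48*(-22*(-1/20))² + 270*(-22*(-1/20)))/(6*((-22*(-1/20)))*(-5 - 22*(-1/20))))*(-228) = (138 + (-1 - 48*(11/10)² + 270*(11/10))/(6*(11/10)*(-5 + 11/10)))*(-228) = (138 + (⅙)*(10/11)*(-1 - 48*121/100 + 297)/(-39/10))*(-228) = (138 + (⅙)*(10/11)*(-10/39)*(-1 - 1452/25 + 297))*(-228) = (138 + (⅙)*(10/11)*(-10/39)*(5948/25))*(-228) = (138 - 11896/1287)*(-228) = (165710/1287)*(-228) = -12593960/429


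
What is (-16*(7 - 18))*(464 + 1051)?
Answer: 266640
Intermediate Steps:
(-16*(7 - 18))*(464 + 1051) = -16*(-11)*1515 = 176*1515 = 266640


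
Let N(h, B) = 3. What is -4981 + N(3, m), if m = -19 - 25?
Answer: -4978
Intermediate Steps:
m = -44
-4981 + N(3, m) = -4981 + 3 = -4978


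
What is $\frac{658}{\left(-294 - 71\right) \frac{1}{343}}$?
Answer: $- \frac{225694}{365} \approx -618.34$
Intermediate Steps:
$\frac{658}{\left(-294 - 71\right) \frac{1}{343}} = \frac{658}{\left(-365\right) \frac{1}{343}} = \frac{658}{- \frac{365}{343}} = 658 \left(- \frac{343}{365}\right) = - \frac{225694}{365}$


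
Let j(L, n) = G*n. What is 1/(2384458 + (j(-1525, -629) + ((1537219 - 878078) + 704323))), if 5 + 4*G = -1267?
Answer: 1/3947944 ≈ 2.5330e-7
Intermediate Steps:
G = -318 (G = -5/4 + (¼)*(-1267) = -5/4 - 1267/4 = -318)
j(L, n) = -318*n
1/(2384458 + (j(-1525, -629) + ((1537219 - 878078) + 704323))) = 1/(2384458 + (-318*(-629) + ((1537219 - 878078) + 704323))) = 1/(2384458 + (200022 + (659141 + 704323))) = 1/(2384458 + (200022 + 1363464)) = 1/(2384458 + 1563486) = 1/3947944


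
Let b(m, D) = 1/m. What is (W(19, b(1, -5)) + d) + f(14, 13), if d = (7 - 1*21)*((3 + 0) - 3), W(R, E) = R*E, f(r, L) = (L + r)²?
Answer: 748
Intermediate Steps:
W(R, E) = E*R
d = 0 (d = (7 - 21)*(3 - 3) = -14*0 = 0)
(W(19, b(1, -5)) + d) + f(14, 13) = (19/1 + 0) + (13 + 14)² = (1*19 + 0) + 27² = (19 + 0) + 729 = 19 + 729 = 748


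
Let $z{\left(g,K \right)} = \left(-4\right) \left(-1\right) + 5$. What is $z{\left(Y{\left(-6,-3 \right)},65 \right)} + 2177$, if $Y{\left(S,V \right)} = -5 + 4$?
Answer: $2186$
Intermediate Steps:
$Y{\left(S,V \right)} = -1$
$z{\left(g,K \right)} = 9$ ($z{\left(g,K \right)} = 4 + 5 = 9$)
$z{\left(Y{\left(-6,-3 \right)},65 \right)} + 2177 = 9 + 2177 = 2186$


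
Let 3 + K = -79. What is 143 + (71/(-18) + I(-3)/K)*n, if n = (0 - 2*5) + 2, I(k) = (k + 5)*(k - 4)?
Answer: 63907/369 ≈ 173.19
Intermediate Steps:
K = -82 (K = -3 - 79 = -82)
I(k) = (-4 + k)*(5 + k) (I(k) = (5 + k)*(-4 + k) = (-4 + k)*(5 + k))
n = -8 (n = (0 - 10) + 2 = -10 + 2 = -8)
143 + (71/(-18) + I(-3)/K)*n = 143 + (71/(-18) + (-20 - 3 + (-3)**2)/(-82))*(-8) = 143 + (71*(-1/18) + (-20 - 3 + 9)*(-1/82))*(-8) = 143 + (-71/18 - 14*(-1/82))*(-8) = 143 + (-71/18 + 7/41)*(-8) = 143 - 2785/738*(-8) = 143 + 11140/369 = 63907/369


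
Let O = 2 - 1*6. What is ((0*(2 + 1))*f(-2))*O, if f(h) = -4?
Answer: 0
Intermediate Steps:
O = -4 (O = 2 - 6 = -4)
((0*(2 + 1))*f(-2))*O = ((0*(2 + 1))*(-4))*(-4) = ((0*3)*(-4))*(-4) = (0*(-4))*(-4) = 0*(-4) = 0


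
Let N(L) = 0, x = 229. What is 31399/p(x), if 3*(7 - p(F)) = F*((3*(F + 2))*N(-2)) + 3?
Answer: 31399/6 ≈ 5233.2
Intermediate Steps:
p(F) = 6 (p(F) = 7 - (F*((3*(F + 2))*0) + 3)/3 = 7 - (F*((3*(2 + F))*0) + 3)/3 = 7 - (F*((6 + 3*F)*0) + 3)/3 = 7 - (F*0 + 3)/3 = 7 - (0 + 3)/3 = 7 - ⅓*3 = 7 - 1 = 6)
31399/p(x) = 31399/6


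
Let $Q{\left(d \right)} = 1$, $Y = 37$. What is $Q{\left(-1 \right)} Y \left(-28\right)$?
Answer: $-1036$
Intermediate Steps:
$Q{\left(-1 \right)} Y \left(-28\right) = 1 \cdot 37 \left(-28\right) = 37 \left(-28\right) = -1036$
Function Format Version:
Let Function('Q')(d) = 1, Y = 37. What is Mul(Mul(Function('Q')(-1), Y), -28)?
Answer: -1036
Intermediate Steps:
Mul(Mul(Function('Q')(-1), Y), -28) = Mul(Mul(1, 37), -28) = Mul(37, -28) = -1036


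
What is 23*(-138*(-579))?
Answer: 1837746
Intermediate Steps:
23*(-138*(-579)) = 23*79902 = 1837746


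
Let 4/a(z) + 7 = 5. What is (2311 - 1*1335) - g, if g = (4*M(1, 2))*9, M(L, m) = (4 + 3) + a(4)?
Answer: 796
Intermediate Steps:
a(z) = -2 (a(z) = 4/(-7 + 5) = 4/(-2) = 4*(-½) = -2)
M(L, m) = 5 (M(L, m) = (4 + 3) - 2 = 7 - 2 = 5)
g = 180 (g = (4*5)*9 = 20*9 = 180)
(2311 - 1*1335) - g = (2311 - 1*1335) - 1*180 = (2311 - 1335) - 180 = 976 - 180 = 796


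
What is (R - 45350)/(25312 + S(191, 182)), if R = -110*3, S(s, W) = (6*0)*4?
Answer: -2855/1582 ≈ -1.8047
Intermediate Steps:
S(s, W) = 0 (S(s, W) = 0*4 = 0)
R = -330
(R - 45350)/(25312 + S(191, 182)) = (-330 - 45350)/(25312 + 0) = -45680/25312 = -45680*1/25312 = -2855/1582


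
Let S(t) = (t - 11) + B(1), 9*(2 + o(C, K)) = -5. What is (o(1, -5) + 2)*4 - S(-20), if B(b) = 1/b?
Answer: 250/9 ≈ 27.778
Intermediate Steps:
o(C, K) = -23/9 (o(C, K) = -2 + (⅑)*(-5) = -2 - 5/9 = -23/9)
S(t) = -10 + t (S(t) = (t - 11) + 1/1 = (-11 + t) + 1 = -10 + t)
(o(1, -5) + 2)*4 - S(-20) = (-23/9 + 2)*4 - (-10 - 20) = -5/9*4 - 1*(-30) = -20/9 + 30 = 250/9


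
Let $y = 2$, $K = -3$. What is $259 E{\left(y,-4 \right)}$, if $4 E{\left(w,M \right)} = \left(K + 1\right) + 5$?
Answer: $\frac{777}{4} \approx 194.25$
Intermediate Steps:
$E{\left(w,M \right)} = \frac{3}{4}$ ($E{\left(w,M \right)} = \frac{\left(-3 + 1\right) + 5}{4} = \frac{-2 + 5}{4} = \frac{1}{4} \cdot 3 = \frac{3}{4}$)
$259 E{\left(y,-4 \right)} = 259 \cdot \frac{3}{4} = \frac{777}{4}$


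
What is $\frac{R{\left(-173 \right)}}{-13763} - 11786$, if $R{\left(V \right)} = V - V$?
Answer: $-11786$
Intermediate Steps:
$R{\left(V \right)} = 0$
$\frac{R{\left(-173 \right)}}{-13763} - 11786 = \frac{0}{-13763} - 11786 = 0 \left(- \frac{1}{13763}\right) - 11786 = 0 - 11786 = -11786$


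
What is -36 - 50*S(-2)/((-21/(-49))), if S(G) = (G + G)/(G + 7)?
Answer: 172/3 ≈ 57.333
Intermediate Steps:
S(G) = 2*G/(7 + G) (S(G) = (2*G)/(7 + G) = 2*G/(7 + G))
-36 - 50*S(-2)/((-21/(-49))) = -36 - 50*2*(-2)/(7 - 2)/((-21/(-49))) = -36 - 50*2*(-2)/5/((-21*(-1/49))) = -36 - 50*2*(-2)*(1/5)/3/7 = -36 - (-40)*7/3 = -36 - 50*(-28/15) = -36 + 280/3 = 172/3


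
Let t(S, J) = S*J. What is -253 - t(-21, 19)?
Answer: 146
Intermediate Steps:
t(S, J) = J*S
-253 - t(-21, 19) = -253 - 19*(-21) = -253 - 1*(-399) = -253 + 399 = 146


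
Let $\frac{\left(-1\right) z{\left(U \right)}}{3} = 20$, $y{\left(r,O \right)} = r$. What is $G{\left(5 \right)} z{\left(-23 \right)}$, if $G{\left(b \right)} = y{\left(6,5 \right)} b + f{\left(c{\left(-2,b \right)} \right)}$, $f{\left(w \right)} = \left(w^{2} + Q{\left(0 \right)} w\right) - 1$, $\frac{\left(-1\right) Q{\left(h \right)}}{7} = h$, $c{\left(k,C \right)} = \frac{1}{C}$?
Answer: $- \frac{8712}{5} \approx -1742.4$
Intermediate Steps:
$Q{\left(h \right)} = - 7 h$
$z{\left(U \right)} = -60$ ($z{\left(U \right)} = \left(-3\right) 20 = -60$)
$f{\left(w \right)} = -1 + w^{2}$ ($f{\left(w \right)} = \left(w^{2} + \left(-7\right) 0 w\right) - 1 = \left(w^{2} + 0 w\right) - 1 = \left(w^{2} + 0\right) - 1 = w^{2} - 1 = -1 + w^{2}$)
$G{\left(b \right)} = -1 + \frac{1}{b^{2}} + 6 b$ ($G{\left(b \right)} = 6 b + \left(-1 + \left(\frac{1}{b}\right)^{2}\right) = 6 b - \left(1 - \frac{1}{b^{2}}\right) = -1 + \frac{1}{b^{2}} + 6 b$)
$G{\left(5 \right)} z{\left(-23 \right)} = \left(-1 + \frac{1}{25} + 6 \cdot 5\right) \left(-60\right) = \left(-1 + \frac{1}{25} + 30\right) \left(-60\right) = \frac{726}{25} \left(-60\right) = - \frac{8712}{5}$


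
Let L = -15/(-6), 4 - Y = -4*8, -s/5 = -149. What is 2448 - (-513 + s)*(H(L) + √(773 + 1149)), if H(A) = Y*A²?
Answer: -49752 - 7192*√2 ≈ -59923.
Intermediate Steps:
s = 745 (s = -5*(-149) = 745)
Y = 36 (Y = 4 - (-4)*8 = 4 - 1*(-32) = 4 + 32 = 36)
L = 5/2 (L = -15*(-⅙) = 5/2 ≈ 2.5000)
H(A) = 36*A²
2448 - (-513 + s)*(H(L) + √(773 + 1149)) = 2448 - (-513 + 745)*(36*(5/2)² + √(773 + 1149)) = 2448 - 232*(36*(25/4) + √1922) = 2448 - 232*(225 + 31*√2) = 2448 - (52200 + 7192*√2) = 2448 + (-52200 - 7192*√2) = -49752 - 7192*√2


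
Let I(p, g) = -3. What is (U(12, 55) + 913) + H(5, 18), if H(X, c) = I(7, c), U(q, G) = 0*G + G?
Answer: 965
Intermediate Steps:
U(q, G) = G (U(q, G) = 0 + G = G)
H(X, c) = -3
(U(12, 55) + 913) + H(5, 18) = (55 + 913) - 3 = 968 - 3 = 965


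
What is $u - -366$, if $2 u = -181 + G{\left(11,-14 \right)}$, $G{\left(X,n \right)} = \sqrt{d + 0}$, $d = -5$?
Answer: $\frac{551}{2} + \frac{i \sqrt{5}}{2} \approx 275.5 + 1.118 i$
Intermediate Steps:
$G{\left(X,n \right)} = i \sqrt{5}$ ($G{\left(X,n \right)} = \sqrt{-5 + 0} = \sqrt{-5} = i \sqrt{5}$)
$u = - \frac{181}{2} + \frac{i \sqrt{5}}{2}$ ($u = \frac{-181 + i \sqrt{5}}{2} = - \frac{181}{2} + \frac{i \sqrt{5}}{2} \approx -90.5 + 1.118 i$)
$u - -366 = \left(- \frac{181}{2} + \frac{i \sqrt{5}}{2}\right) - -366 = \left(- \frac{181}{2} + \frac{i \sqrt{5}}{2}\right) + 366 = \frac{551}{2} + \frac{i \sqrt{5}}{2}$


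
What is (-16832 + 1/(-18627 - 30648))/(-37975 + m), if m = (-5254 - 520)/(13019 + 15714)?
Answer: 23831058283133/53765994899475 ≈ 0.44324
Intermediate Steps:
m = -5774/28733 ≈ -0.20095
(-16832 + 1/(-18627 - 30648))/(-37975 + m) = (-16832 + 1/(-18627 - 30648))/(-37975 - 5774/28733) = (-16832 + 1/(-49275))/(-1091141449/28733) = (-16832 - 1/49275)*(-28733/1091141449) = -829396801/49275*(-28733/1091141449) = 23831058283133/53765994899475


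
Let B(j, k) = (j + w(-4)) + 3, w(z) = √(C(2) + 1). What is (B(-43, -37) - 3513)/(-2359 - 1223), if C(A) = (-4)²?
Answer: 3553/3582 - √17/3582 ≈ 0.99075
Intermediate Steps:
C(A) = 16
w(z) = √17 (w(z) = √(16 + 1) = √17)
B(j, k) = 3 + j + √17 (B(j, k) = (j + √17) + 3 = 3 + j + √17)
(B(-43, -37) - 3513)/(-2359 - 1223) = ((3 - 43 + √17) - 3513)/(-2359 - 1223) = ((-40 + √17) - 3513)/(-3582) = (-3553 + √17)*(-1/3582) = 3553/3582 - √17/3582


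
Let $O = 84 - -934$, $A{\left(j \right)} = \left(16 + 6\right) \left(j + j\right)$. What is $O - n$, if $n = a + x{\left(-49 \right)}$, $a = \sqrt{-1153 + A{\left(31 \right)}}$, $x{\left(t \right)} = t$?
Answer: $1067 - \sqrt{211} \approx 1052.5$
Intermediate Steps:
$A{\left(j \right)} = 44 j$ ($A{\left(j \right)} = 22 \cdot 2 j = 44 j$)
$a = \sqrt{211}$ ($a = \sqrt{-1153 + 44 \cdot 31} = \sqrt{-1153 + 1364} = \sqrt{211} \approx 14.526$)
$n = -49 + \sqrt{211}$ ($n = \sqrt{211} - 49 = -49 + \sqrt{211} \approx -34.474$)
$O = 1018$ ($O = 84 + 934 = 1018$)
$O - n = 1018 - \left(-49 + \sqrt{211}\right) = 1018 + \left(49 - \sqrt{211}\right) = 1067 - \sqrt{211}$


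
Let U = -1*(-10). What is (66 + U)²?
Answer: 5776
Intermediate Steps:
U = 10
(66 + U)² = (66 + 10)² = 76² = 5776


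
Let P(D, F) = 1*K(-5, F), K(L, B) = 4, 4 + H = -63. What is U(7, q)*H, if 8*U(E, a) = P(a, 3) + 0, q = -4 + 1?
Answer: -67/2 ≈ -33.500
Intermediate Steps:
H = -67 (H = -4 - 63 = -67)
q = -3
P(D, F) = 4 (P(D, F) = 1*4 = 4)
U(E, a) = ½ (U(E, a) = (4 + 0)/8 = (⅛)*4 = ½)
U(7, q)*H = (½)*(-67) = -67/2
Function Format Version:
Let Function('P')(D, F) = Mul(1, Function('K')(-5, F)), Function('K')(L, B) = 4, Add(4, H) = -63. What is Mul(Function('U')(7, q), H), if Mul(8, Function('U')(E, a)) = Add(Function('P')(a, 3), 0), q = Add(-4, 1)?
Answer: Rational(-67, 2) ≈ -33.500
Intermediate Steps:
H = -67 (H = Add(-4, -63) = -67)
q = -3
Function('P')(D, F) = 4 (Function('P')(D, F) = Mul(1, 4) = 4)
Function('U')(E, a) = Rational(1, 2) (Function('U')(E, a) = Mul(Rational(1, 8), Add(4, 0)) = Mul(Rational(1, 8), 4) = Rational(1, 2))
Mul(Function('U')(7, q), H) = Mul(Rational(1, 2), -67) = Rational(-67, 2)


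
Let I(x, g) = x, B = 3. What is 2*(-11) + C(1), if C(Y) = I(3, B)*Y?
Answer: -19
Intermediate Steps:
C(Y) = 3*Y
2*(-11) + C(1) = 2*(-11) + 3*1 = -22 + 3 = -19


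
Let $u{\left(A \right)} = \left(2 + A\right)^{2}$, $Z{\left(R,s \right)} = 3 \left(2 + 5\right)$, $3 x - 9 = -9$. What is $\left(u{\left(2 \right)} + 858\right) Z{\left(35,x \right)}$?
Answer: $18354$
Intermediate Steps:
$x = 0$ ($x = 3 + \frac{1}{3} \left(-9\right) = 3 - 3 = 0$)
$Z{\left(R,s \right)} = 21$ ($Z{\left(R,s \right)} = 3 \cdot 7 = 21$)
$\left(u{\left(2 \right)} + 858\right) Z{\left(35,x \right)} = \left(\left(2 + 2\right)^{2} + 858\right) 21 = \left(4^{2} + 858\right) 21 = \left(16 + 858\right) 21 = 874 \cdot 21 = 18354$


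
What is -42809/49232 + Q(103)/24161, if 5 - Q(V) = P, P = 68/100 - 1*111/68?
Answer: -25850380069/29737358800 ≈ -0.86929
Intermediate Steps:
P = -1619/1700 (P = 68*(1/100) - 111*1/68 = 17/25 - 111/68 = -1619/1700 ≈ -0.95235)
Q(V) = 10119/1700 (Q(V) = 5 - 1*(-1619/1700) = 5 + 1619/1700 = 10119/1700)
-42809/49232 + Q(103)/24161 = -42809/49232 + (10119/1700)/24161 = -42809*1/49232 + (10119/1700)*(1/24161) = -42809/49232 + 10119/41073700 = -25850380069/29737358800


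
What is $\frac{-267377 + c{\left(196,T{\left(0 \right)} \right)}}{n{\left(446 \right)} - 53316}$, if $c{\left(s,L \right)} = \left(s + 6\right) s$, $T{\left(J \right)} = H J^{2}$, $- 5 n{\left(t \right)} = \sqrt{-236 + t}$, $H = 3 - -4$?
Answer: $\frac{10120487550}{2368829873} - \frac{227785 \sqrt{210}}{14212979238} \approx 4.2721$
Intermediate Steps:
$H = 7$ ($H = 3 + 4 = 7$)
$n{\left(t \right)} = - \frac{\sqrt{-236 + t}}{5}$
$T{\left(J \right)} = 7 J^{2}$
$c{\left(s,L \right)} = s \left(6 + s\right)$ ($c{\left(s,L \right)} = \left(6 + s\right) s = s \left(6 + s\right)$)
$\frac{-267377 + c{\left(196,T{\left(0 \right)} \right)}}{n{\left(446 \right)} - 53316} = \frac{-267377 + 196 \left(6 + 196\right)}{- \frac{\sqrt{-236 + 446}}{5} - 53316} = \frac{-267377 + 196 \cdot 202}{- \frac{\sqrt{210}}{5} - 53316} = \frac{-267377 + 39592}{-53316 - \frac{\sqrt{210}}{5}} = - \frac{227785}{-53316 - \frac{\sqrt{210}}{5}}$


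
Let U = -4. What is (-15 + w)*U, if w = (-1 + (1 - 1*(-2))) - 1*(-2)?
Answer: 44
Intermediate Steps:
w = 4 (w = (-1 + (1 + 2)) + 2 = (-1 + 3) + 2 = 2 + 2 = 4)
(-15 + w)*U = (-15 + 4)*(-4) = -11*(-4) = 44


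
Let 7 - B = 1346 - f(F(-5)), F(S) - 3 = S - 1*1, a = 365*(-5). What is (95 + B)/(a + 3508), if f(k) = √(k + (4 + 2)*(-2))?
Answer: -1244/1683 + I*√15/1683 ≈ -0.73916 + 0.0023012*I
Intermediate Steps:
a = -1825
F(S) = 2 + S (F(S) = 3 + (S - 1*1) = 3 + (S - 1) = 3 + (-1 + S) = 2 + S)
f(k) = √(-12 + k) (f(k) = √(k + 6*(-2)) = √(k - 12) = √(-12 + k))
B = -1339 + I*√15 (B = 7 - (1346 - √(-12 + (2 - 5))) = 7 - (1346 - √(-12 - 3)) = 7 - (1346 - √(-15)) = 7 - (1346 - I*√15) = 7 + (-1346 + I*√15) = -1339 + I*√15 ≈ -1339.0 + 3.873*I)
(95 + B)/(a + 3508) = (95 + (-1339 + I*√15))/(-1825 + 3508) = (-1244 + I*√15)/1683 = (-1244 + I*√15)*(1/1683) = -1244/1683 + I*√15/1683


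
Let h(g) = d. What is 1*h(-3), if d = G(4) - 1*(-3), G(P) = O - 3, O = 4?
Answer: 4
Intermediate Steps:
G(P) = 1 (G(P) = 4 - 3 = 1)
d = 4 (d = 1 - 1*(-3) = 1 + 3 = 4)
h(g) = 4
1*h(-3) = 1*4 = 4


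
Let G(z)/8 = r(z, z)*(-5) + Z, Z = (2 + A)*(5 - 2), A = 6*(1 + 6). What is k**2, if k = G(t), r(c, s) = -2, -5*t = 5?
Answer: 1290496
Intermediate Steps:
t = -1 (t = -1/5*5 = -1)
A = 42 (A = 6*7 = 42)
Z = 132 (Z = (2 + 42)*(5 - 2) = 44*3 = 132)
G(z) = 1136 (G(z) = 8*(-2*(-5) + 132) = 8*(10 + 132) = 8*142 = 1136)
k = 1136
k**2 = 1136**2 = 1290496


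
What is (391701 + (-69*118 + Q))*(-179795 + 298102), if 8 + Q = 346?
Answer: 45417702379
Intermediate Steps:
Q = 338 (Q = -8 + 346 = 338)
(391701 + (-69*118 + Q))*(-179795 + 298102) = (391701 + (-69*118 + 338))*(-179795 + 298102) = (391701 + (-8142 + 338))*118307 = (391701 - 7804)*118307 = 383897*118307 = 45417702379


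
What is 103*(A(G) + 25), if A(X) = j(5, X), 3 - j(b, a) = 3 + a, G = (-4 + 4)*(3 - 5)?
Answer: 2575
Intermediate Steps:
G = 0 (G = 0*(-2) = 0)
j(b, a) = -a (j(b, a) = 3 - (3 + a) = 3 + (-3 - a) = -a)
A(X) = -X
103*(A(G) + 25) = 103*(-1*0 + 25) = 103*(0 + 25) = 103*25 = 2575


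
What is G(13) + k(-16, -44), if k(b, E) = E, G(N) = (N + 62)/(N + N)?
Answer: -1069/26 ≈ -41.115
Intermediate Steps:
G(N) = (62 + N)/(2*N) (G(N) = (62 + N)/((2*N)) = (62 + N)*(1/(2*N)) = (62 + N)/(2*N))
G(13) + k(-16, -44) = (1/2)*(62 + 13)/13 - 44 = (1/2)*(1/13)*75 - 44 = 75/26 - 44 = -1069/26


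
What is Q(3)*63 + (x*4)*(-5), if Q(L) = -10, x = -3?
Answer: -570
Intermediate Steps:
Q(3)*63 + (x*4)*(-5) = -10*63 - 3*4*(-5) = -630 - 12*(-5) = -630 + 60 = -570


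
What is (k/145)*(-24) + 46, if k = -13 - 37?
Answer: 1574/29 ≈ 54.276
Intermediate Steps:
k = -50
(k/145)*(-24) + 46 = -50/145*(-24) + 46 = -50*1/145*(-24) + 46 = -10/29*(-24) + 46 = 240/29 + 46 = 1574/29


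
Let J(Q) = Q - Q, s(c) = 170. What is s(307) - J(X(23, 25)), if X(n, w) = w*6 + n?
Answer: 170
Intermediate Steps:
X(n, w) = n + 6*w (X(n, w) = 6*w + n = n + 6*w)
J(Q) = 0
s(307) - J(X(23, 25)) = 170 - 1*0 = 170 + 0 = 170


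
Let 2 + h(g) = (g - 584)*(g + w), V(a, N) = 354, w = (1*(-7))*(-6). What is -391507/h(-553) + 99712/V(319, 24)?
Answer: 28897288541/102837885 ≈ 281.00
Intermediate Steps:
w = 42 (w = -7*(-6) = 42)
h(g) = -2 + (-584 + g)*(42 + g) (h(g) = -2 + (g - 584)*(g + 42) = -2 + (-584 + g)*(42 + g))
-391507/h(-553) + 99712/V(319, 24) = -391507/(-24530 + (-553)² - 542*(-553)) + 99712/354 = -391507/(-24530 + 305809 + 299726) + 99712*(1/354) = -391507/581005 + 49856/177 = 28897288541/102837885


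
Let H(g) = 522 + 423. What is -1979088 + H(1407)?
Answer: -1978143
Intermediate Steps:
H(g) = 945
-1979088 + H(1407) = -1979088 + 945 = -1978143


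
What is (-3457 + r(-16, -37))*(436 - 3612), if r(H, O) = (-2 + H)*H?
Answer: 10064744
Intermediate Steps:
r(H, O) = H*(-2 + H)
(-3457 + r(-16, -37))*(436 - 3612) = (-3457 - 16*(-2 - 16))*(436 - 3612) = (-3457 - 16*(-18))*(-3176) = (-3457 + 288)*(-3176) = -3169*(-3176) = 10064744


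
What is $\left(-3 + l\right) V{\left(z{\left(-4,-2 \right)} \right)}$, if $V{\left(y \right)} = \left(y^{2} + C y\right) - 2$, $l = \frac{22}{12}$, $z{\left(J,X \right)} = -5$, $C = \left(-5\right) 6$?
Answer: $- \frac{1211}{6} \approx -201.83$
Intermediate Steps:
$C = -30$
$l = \frac{11}{6}$ ($l = 22 \cdot \frac{1}{12} = \frac{11}{6} \approx 1.8333$)
$V{\left(y \right)} = -2 + y^{2} - 30 y$ ($V{\left(y \right)} = \left(y^{2} - 30 y\right) - 2 = -2 + y^{2} - 30 y$)
$\left(-3 + l\right) V{\left(z{\left(-4,-2 \right)} \right)} = \left(-3 + \frac{11}{6}\right) \left(-2 + \left(-5\right)^{2} - -150\right) = - \frac{7 \left(-2 + 25 + 150\right)}{6} = \left(- \frac{7}{6}\right) 173 = - \frac{1211}{6}$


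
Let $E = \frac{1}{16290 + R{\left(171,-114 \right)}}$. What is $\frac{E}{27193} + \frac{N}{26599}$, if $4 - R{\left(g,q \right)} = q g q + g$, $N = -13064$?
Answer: $- \frac{783748633663535}{1595753973217151} \approx -0.49115$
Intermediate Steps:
$R{\left(g,q \right)} = 4 - g - g q^{2}$ ($R{\left(g,q \right)} = 4 - \left(q g q + g\right) = 4 - \left(g q q + g\right) = 4 - \left(g q^{2} + g\right) = 4 - \left(g + g q^{2}\right) = 4 - g - g q^{2}$)
$E = - \frac{1}{2206193}$ ($E = \frac{1}{16290 - \left(167 + 2222316\right)} = \frac{1}{16290 - 2222483} = \frac{1}{-2206193} = - \frac{1}{2206193} \approx -4.5327 \cdot 10^{-7}$)
$\frac{E}{27193} + \frac{N}{26599} = - \frac{1}{2206193 \cdot 27193} - \frac{13064}{26599} = \left(- \frac{1}{2206193}\right) \frac{1}{27193} - \frac{13064}{26599} = - \frac{1}{59993006249} - \frac{13064}{26599} = - \frac{783748633663535}{1595753973217151}$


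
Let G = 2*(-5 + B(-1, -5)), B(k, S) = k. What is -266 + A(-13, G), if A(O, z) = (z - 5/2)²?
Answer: -223/4 ≈ -55.750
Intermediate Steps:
G = -12 (G = 2*(-5 - 1) = 2*(-6) = -12)
A(O, z) = (-5/2 + z)² (A(O, z) = (z - 5*½)² = (z - 5/2)² = (-5/2 + z)²)
-266 + A(-13, G) = -266 + (-5 + 2*(-12))²/4 = -266 + (-5 - 24)²/4 = -266 + (¼)*(-29)² = -266 + (¼)*841 = -266 + 841/4 = -223/4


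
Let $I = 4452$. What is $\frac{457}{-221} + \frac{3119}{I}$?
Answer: $- \frac{1345265}{983892} \approx -1.3673$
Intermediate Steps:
$\frac{457}{-221} + \frac{3119}{I} = \frac{457}{-221} + \frac{3119}{4452} = 457 \left(- \frac{1}{221}\right) + 3119 \cdot \frac{1}{4452} = - \frac{457}{221} + \frac{3119}{4452} = - \frac{1345265}{983892}$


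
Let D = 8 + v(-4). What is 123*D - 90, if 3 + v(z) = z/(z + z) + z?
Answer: 189/2 ≈ 94.500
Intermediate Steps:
v(z) = -5/2 + z (v(z) = -3 + (z/(z + z) + z) = -3 + (z/((2*z)) + z) = -3 + ((1/(2*z))*z + z) = -3 + (½ + z) = -5/2 + z)
D = 3/2 (D = 8 + (-5/2 - 4) = 8 - 13/2 = 3/2 ≈ 1.5000)
123*D - 90 = 123*(3/2) - 90 = 369/2 - 90 = 189/2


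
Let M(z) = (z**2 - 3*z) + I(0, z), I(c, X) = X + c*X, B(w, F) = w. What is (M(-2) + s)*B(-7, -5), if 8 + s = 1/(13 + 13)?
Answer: -7/26 ≈ -0.26923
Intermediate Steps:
I(c, X) = X + X*c
s = -207/26 (s = -8 + 1/(13 + 13) = -8 + 1/26 = -207/26 ≈ -7.9615)
M(z) = z**2 - 2*z (M(z) = (z**2 - 3*z) + z*(1 + 0) = (z**2 - 3*z) + z*1 = (z**2 - 3*z) + z = z**2 - 2*z)
(M(-2) + s)*B(-7, -5) = (-2*(-2 - 2) - 207/26)*(-7) = (-2*(-4) - 207/26)*(-7) = (8 - 207/26)*(-7) = (1/26)*(-7) = -7/26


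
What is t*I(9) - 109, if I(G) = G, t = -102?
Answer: -1027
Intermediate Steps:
t*I(9) - 109 = -102*9 - 109 = -918 - 109 = -1027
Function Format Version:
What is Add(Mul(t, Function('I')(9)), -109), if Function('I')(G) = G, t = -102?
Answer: -1027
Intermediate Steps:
Add(Mul(t, Function('I')(9)), -109) = Add(Mul(-102, 9), -109) = Add(-918, -109) = -1027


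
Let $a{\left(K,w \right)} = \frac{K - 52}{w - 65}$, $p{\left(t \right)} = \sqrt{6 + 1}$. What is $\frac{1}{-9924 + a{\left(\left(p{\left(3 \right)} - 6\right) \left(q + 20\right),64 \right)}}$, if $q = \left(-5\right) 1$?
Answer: $- \frac{9782}{95685949} + \frac{15 \sqrt{7}}{95685949} \approx -0.00010182$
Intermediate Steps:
$p{\left(t \right)} = \sqrt{7}$
$q = -5$
$a{\left(K,w \right)} = \frac{-52 + K}{-65 + w}$
$\frac{1}{-9924 + a{\left(\left(p{\left(3 \right)} - 6\right) \left(q + 20\right),64 \right)}} = \frac{1}{-9924 + \frac{-52 + \left(\sqrt{7} - 6\right) \left(-5 + 20\right)}{-65 + 64}} = \frac{1}{-9924 + \frac{-52 + \left(-6 + \sqrt{7}\right) 15}{-1}} = \frac{1}{-9924 - \left(-52 - \left(90 - 15 \sqrt{7}\right)\right)} = \frac{1}{-9924 - \left(-142 + 15 \sqrt{7}\right)} = \frac{1}{-9924 + \left(142 - 15 \sqrt{7}\right)} = \frac{1}{-9782 - 15 \sqrt{7}}$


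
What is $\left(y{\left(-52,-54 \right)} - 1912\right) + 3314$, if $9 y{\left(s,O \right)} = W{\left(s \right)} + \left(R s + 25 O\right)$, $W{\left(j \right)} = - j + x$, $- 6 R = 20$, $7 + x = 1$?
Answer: $\frac{34462}{27} \approx 1276.4$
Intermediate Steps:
$x = -6$ ($x = -7 + 1 = -6$)
$R = - \frac{10}{3}$ ($R = \left(- \frac{1}{6}\right) 20 = - \frac{10}{3} \approx -3.3333$)
$W{\left(j \right)} = -6 - j$ ($W{\left(j \right)} = - j - 6 = -6 - j$)
$y{\left(s,O \right)} = - \frac{2}{3} - \frac{13 s}{27} + \frac{25 O}{9}$ ($y{\left(s,O \right)} = \frac{\left(-6 - s\right) + \left(- \frac{10 s}{3} + 25 O\right)}{9} = \frac{\left(-6 - s\right) + \left(25 O - \frac{10 s}{3}\right)}{9} = \frac{-6 + 25 O - \frac{13 s}{3}}{9} = - \frac{2}{3} - \frac{13 s}{27} + \frac{25 O}{9}$)
$\left(y{\left(-52,-54 \right)} - 1912\right) + 3314 = \left(\left(- \frac{2}{3} - - \frac{676}{27} + \frac{25}{9} \left(-54\right)\right) - 1912\right) + 3314 = \left(\left(- \frac{2}{3} + \frac{676}{27} - 150\right) - 1912\right) + 3314 = \left(- \frac{3392}{27} - 1912\right) + 3314 = - \frac{55016}{27} + 3314 = \frac{34462}{27}$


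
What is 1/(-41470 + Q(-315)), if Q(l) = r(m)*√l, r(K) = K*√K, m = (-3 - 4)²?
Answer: -8294/351364067 - 1029*I*√35/1756820335 ≈ -2.3605e-5 - 3.4651e-6*I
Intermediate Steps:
m = 49 (m = (-7)² = 49)
r(K) = K^(3/2)
Q(l) = 343*√l (Q(l) = 49^(3/2)*√l = 343*√l)
1/(-41470 + Q(-315)) = 1/(-41470 + 343*√(-315)) = 1/(-41470 + 343*(3*I*√35)) = 1/(-41470 + 1029*I*√35)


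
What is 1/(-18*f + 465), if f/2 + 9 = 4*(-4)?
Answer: 1/1365 ≈ 0.00073260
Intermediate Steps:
f = -50 (f = -18 + 2*(4*(-4)) = -18 + 2*(-16) = -18 - 32 = -50)
1/(-18*f + 465) = 1/(-18*(-50) + 465) = 1/(900 + 465) = 1/1365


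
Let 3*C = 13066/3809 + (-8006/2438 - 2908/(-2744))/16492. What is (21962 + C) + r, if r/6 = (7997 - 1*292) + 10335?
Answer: 220633724049827735/1694534542792 ≈ 1.3020e+5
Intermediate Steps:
r = 108240 (r = 6*((7997 - 1*292) + 10335) = 6*((7997 - 292) + 10335) = 6*(7705 + 10335) = 6*18040 = 108240)
C = 1937509223751/1694534542792 (C = (13066/3809 + (-8006/2438 - 2908/(-2744))/16492)/3 = (13066*(1/3809) + (-8006*1/2438 - 2908*(-1/2744))*(1/16492))/3 = (13066/3809 + (-4003/1219 + 727/686)*(1/16492))/3 = (13066/3809 - 1859845/836234*1/16492)/3 = (13066/3809 - 59995/444876488)/3 = (1/3)*(5812527671253/1694534542792) = 1937509223751/1694534542792 ≈ 1.1434)
(21962 + C) + r = (21962 + 1937509223751/1694534542792) + 108240 = 37217305138021655/1694534542792 + 108240 = 220633724049827735/1694534542792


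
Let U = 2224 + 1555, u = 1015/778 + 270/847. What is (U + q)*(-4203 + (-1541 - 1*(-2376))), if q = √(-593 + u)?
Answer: -12727672 - 1684*I*√2122290259558/29953 ≈ -1.2728e+7 - 81904.0*I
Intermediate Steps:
u = 1069765/658966 (u = 1015*(1/778) + 270*(1/847) = 1015/778 + 270/847 = 1069765/658966 ≈ 1.6234)
U = 3779
q = I*√2122290259558/59906 (q = √(-593 + 1069765/658966) = √(-389697073/658966) = I*√2122290259558/59906 ≈ 24.318*I)
(U + q)*(-4203 + (-1541 - 1*(-2376))) = (3779 + I*√2122290259558/59906)*(-4203 + (-1541 - 1*(-2376))) = (3779 + I*√2122290259558/59906)*(-4203 + (-1541 + 2376)) = (3779 + I*√2122290259558/59906)*(-4203 + 835) = (3779 + I*√2122290259558/59906)*(-3368) = -12727672 - 1684*I*√2122290259558/29953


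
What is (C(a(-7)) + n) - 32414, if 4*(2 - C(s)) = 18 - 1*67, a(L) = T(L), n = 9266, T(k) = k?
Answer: -92535/4 ≈ -23134.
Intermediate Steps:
a(L) = L
C(s) = 57/4 (C(s) = 2 - (18 - 1*67)/4 = 2 - (18 - 67)/4 = 2 - ¼*(-49) = 2 + 49/4 = 57/4)
(C(a(-7)) + n) - 32414 = (57/4 + 9266) - 32414 = 37121/4 - 32414 = -92535/4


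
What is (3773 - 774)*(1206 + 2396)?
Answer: 10802398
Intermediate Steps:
(3773 - 774)*(1206 + 2396) = 2999*3602 = 10802398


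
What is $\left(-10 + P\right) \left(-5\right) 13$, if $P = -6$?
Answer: $1040$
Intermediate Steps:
$\left(-10 + P\right) \left(-5\right) 13 = \left(-10 - 6\right) \left(-5\right) 13 = \left(-16\right) \left(-5\right) 13 = 80 \cdot 13 = 1040$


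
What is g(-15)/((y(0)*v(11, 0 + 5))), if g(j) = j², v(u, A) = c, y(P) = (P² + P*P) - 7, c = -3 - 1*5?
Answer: 225/56 ≈ 4.0179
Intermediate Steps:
c = -8 (c = -3 - 5 = -8)
y(P) = -7 + 2*P² (y(P) = (P² + P²) - 7 = 2*P² - 7 = -7 + 2*P²)
v(u, A) = -8
g(-15)/((y(0)*v(11, 0 + 5))) = (-15)²/(((-7 + 2*0²)*(-8))) = 225/(((-7 + 2*0)*(-8))) = 225/(((-7 + 0)*(-8))) = 225/((-7*(-8))) = 225/56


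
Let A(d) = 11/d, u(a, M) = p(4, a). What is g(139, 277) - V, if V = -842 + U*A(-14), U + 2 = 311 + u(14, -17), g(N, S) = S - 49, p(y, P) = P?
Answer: 18533/14 ≈ 1323.8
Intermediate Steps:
u(a, M) = a
g(N, S) = -49 + S
U = 323 (U = -2 + (311 + 14) = -2 + 325 = 323)
V = -15341/14 (V = -842 + 323*(11/(-14)) = -842 + 323*(11*(-1/14)) = -842 + 323*(-11/14) = -842 - 3553/14 = -15341/14 ≈ -1095.8)
g(139, 277) - V = (-49 + 277) - 1*(-15341/14) = 228 + 15341/14 = 18533/14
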